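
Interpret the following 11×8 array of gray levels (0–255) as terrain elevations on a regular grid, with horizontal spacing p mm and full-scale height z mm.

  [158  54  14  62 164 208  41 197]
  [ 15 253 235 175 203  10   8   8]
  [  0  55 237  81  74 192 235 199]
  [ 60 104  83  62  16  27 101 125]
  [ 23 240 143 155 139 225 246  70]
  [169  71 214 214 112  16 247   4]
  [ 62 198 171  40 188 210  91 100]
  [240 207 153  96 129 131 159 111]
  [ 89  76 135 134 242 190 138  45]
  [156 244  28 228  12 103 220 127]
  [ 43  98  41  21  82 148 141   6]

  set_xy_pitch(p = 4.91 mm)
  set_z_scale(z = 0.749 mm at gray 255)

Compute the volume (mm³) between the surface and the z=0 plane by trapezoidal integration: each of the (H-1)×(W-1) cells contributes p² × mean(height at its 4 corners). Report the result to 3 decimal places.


646.900

height_mm = gray/255 × 0.749; cell vol = 4.91² × mean(4 corners)
unit = 4.91² × 0.749 / (4×255) = 0.0177029 mm³ per gray-sum
row 0: Σ corner-gray over 7 cells = 3232  → 57.2158
row 1: Σ corner-gray over 7 cells = 3738  → 66.1735
row 2: Σ corner-gray over 7 cells = 2918  → 51.6571
row 3: Σ corner-gray over 7 cells = 3360  → 59.4818
row 4: Σ corner-gray over 7 cells = 4310  → 76.2995
row 5: Σ corner-gray over 7 cells = 3879  → 68.6696
row 6: Σ corner-gray over 7 cells = 4059  → 71.8561
row 7: Σ corner-gray over 7 cells = 4065  → 71.9623
row 8: Σ corner-gray over 7 cells = 3917  → 69.3423
row 9: Σ corner-gray over 7 cells = 3064  → 54.2417
Σ rows: total corner-gray = 36542  → 646.8997 mm³


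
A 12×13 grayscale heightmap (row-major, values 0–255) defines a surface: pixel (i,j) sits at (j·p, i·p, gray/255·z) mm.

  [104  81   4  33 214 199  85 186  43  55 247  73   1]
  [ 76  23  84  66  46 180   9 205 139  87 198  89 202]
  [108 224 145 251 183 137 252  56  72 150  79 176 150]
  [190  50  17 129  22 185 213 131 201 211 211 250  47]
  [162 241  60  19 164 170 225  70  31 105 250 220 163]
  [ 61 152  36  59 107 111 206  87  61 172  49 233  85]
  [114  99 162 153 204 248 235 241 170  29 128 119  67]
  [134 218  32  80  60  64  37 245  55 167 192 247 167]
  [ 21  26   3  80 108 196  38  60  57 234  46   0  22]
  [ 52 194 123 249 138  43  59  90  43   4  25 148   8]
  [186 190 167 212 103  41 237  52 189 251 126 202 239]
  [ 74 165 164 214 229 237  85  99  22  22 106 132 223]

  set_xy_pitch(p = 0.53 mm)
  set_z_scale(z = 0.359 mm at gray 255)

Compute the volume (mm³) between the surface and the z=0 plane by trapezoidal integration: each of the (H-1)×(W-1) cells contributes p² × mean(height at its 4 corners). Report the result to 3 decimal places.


6.641

height_mm = gray/255 × 0.359; cell vol = 0.53² × mean(4 corners)
unit = 0.53² × 0.359 / (4×255) = 9.88658e-05 mm³ per gray-sum
row 0: Σ corner-gray over 12 cells = 5075  → 0.5017
row 1: Σ corner-gray over 12 cells = 6238  → 0.6167
row 2: Σ corner-gray over 12 cells = 7185  → 0.7104
row 3: Σ corner-gray over 12 cells = 6912  → 0.6834
row 4: Σ corner-gray over 12 cells = 6127  → 0.6058
row 5: Σ corner-gray over 12 cells = 6449  → 0.6376
row 6: Σ corner-gray over 12 cells = 6852  → 0.6774
row 7: Σ corner-gray over 12 cells = 4834  → 0.4779
row 8: Σ corner-gray over 12 cells = 4031  → 0.3985
row 9: Σ corner-gray over 12 cells = 6257  → 0.6186
row 10: Σ corner-gray over 12 cells = 7212  → 0.7130
Σ rows: total corner-gray = 67172  → 6.6410 mm³


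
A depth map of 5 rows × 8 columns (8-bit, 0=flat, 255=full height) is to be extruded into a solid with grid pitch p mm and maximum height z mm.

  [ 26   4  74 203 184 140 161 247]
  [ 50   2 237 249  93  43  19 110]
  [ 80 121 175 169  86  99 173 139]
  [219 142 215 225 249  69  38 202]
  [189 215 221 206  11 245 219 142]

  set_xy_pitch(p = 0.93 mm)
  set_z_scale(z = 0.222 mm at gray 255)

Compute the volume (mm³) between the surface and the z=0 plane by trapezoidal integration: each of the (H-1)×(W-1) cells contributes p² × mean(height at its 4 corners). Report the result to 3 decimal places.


height_mm = gray/255 × 0.222; cell vol = 0.93² × mean(4 corners)
unit = 0.93² × 0.222 / (4×255) = 0.000188243 mm³ per gray-sum
row 0: Σ corner-gray over 7 cells = 3251  → 0.6120
row 1: Σ corner-gray over 7 cells = 3311  → 0.6233
row 2: Σ corner-gray over 7 cells = 4162  → 0.7835
row 3: Σ corner-gray over 7 cells = 4862  → 0.9152
Σ rows: total corner-gray = 15586  → 2.9340 mm³

2.934


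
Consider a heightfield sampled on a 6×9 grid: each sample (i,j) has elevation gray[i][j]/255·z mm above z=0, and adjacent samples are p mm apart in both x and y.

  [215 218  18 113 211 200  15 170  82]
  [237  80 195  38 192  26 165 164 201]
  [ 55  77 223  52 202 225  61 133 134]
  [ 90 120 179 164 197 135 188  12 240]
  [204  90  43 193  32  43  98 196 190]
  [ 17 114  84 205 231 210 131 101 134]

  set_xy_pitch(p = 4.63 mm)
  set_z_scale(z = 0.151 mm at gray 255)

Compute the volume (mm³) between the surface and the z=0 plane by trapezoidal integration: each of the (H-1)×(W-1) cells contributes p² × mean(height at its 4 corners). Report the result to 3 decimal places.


67.545

height_mm = gray/255 × 0.151; cell vol = 4.63² × mean(4 corners)
unit = 4.63² × 0.151 / (4×255) = 0.0031735 mm³ per gray-sum
row 0: Σ corner-gray over 8 cells = 4345  → 13.7889
row 1: Σ corner-gray over 8 cells = 4293  → 13.6238
row 2: Σ corner-gray over 8 cells = 4455  → 14.1380
row 3: Σ corner-gray over 8 cells = 4104  → 13.0241
row 4: Σ corner-gray over 8 cells = 4087  → 12.9701
Σ rows: total corner-gray = 21284  → 67.5448 mm³


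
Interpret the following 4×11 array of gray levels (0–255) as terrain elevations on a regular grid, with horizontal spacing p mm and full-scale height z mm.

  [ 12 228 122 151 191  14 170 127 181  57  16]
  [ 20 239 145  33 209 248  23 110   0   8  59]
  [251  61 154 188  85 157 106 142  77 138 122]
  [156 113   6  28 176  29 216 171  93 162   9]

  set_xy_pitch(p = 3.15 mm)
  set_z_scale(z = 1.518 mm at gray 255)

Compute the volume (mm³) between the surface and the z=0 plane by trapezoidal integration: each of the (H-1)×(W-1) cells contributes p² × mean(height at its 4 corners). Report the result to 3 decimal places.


207.609

height_mm = gray/255 × 1.518; cell vol = 3.15² × mean(4 corners)
unit = 3.15² × 1.518 / (4×255) = 0.014767 mm³ per gray-sum
row 0: Σ corner-gray over 10 cells = 4619  → 68.2088
row 1: Σ corner-gray over 10 cells = 4698  → 69.3754
row 2: Σ corner-gray over 10 cells = 4742  → 70.0252
Σ rows: total corner-gray = 14059  → 207.6095 mm³


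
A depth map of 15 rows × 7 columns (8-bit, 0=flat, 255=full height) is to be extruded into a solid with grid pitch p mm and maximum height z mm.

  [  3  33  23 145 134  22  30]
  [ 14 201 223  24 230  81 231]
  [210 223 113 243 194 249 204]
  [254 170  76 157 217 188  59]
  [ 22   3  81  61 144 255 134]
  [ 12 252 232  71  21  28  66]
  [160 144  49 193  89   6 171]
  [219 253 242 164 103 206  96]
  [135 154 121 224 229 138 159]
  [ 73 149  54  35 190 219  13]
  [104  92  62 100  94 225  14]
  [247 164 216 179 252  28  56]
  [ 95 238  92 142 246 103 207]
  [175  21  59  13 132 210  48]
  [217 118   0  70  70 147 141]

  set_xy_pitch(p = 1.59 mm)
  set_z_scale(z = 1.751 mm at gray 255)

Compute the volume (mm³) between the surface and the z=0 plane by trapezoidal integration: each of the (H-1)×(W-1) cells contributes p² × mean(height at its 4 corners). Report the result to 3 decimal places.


198.503

height_mm = gray/255 × 1.751; cell vol = 1.59² × mean(4 corners)
unit = 1.59² × 1.751 / (4×255) = 0.0043399 mm³ per gray-sum
row 0: Σ corner-gray over 6 cells = 2510  → 10.8932
row 1: Σ corner-gray over 6 cells = 4221  → 18.3187
row 2: Σ corner-gray over 6 cells = 4387  → 19.0392
row 3: Σ corner-gray over 6 cells = 3173  → 13.7705
row 4: Σ corner-gray over 6 cells = 2530  → 10.9800
row 5: Σ corner-gray over 6 cells = 2579  → 11.1926
row 6: Σ corner-gray over 6 cells = 3544  → 15.3806
row 7: Σ corner-gray over 6 cells = 4277  → 18.5618
row 8: Σ corner-gray over 6 cells = 3406  → 14.7817
row 9: Σ corner-gray over 6 cells = 2644  → 11.4747
row 10: Σ corner-gray over 6 cells = 3245  → 14.0830
row 11: Σ corner-gray over 6 cells = 3925  → 17.0341
row 12: Σ corner-gray over 6 cells = 3037  → 13.1803
row 13: Σ corner-gray over 6 cells = 2261  → 9.8125
Σ rows: total corner-gray = 45739  → 198.5029 mm³


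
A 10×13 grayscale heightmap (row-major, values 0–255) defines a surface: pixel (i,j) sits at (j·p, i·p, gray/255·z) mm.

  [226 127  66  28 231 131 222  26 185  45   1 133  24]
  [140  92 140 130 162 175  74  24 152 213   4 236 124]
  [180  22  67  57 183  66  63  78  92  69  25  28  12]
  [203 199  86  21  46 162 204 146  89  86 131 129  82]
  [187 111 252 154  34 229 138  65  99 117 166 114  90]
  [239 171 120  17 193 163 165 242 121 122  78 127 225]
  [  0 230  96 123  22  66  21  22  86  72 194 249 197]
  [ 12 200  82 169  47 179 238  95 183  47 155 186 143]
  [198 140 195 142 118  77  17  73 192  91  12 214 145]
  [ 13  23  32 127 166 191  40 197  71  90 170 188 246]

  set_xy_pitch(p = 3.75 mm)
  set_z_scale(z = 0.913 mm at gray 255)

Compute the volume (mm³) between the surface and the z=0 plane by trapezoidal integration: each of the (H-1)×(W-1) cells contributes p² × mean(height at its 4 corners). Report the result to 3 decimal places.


651.658

height_mm = gray/255 × 0.913; cell vol = 3.75² × mean(4 corners)
unit = 3.75² × 0.913 / (4×255) = 0.0125873 mm³ per gray-sum
row 0: Σ corner-gray over 12 cells = 5708  → 71.8484
row 1: Σ corner-gray over 12 cells = 4760  → 59.9156
row 2: Σ corner-gray over 12 cells = 4575  → 57.5870
row 3: Σ corner-gray over 12 cells = 6118  → 77.0092
row 4: Σ corner-gray over 12 cells = 6737  → 84.8007
row 5: Σ corner-gray over 12 cells = 6061  → 76.2917
row 6: Σ corner-gray over 12 cells = 5876  → 73.9631
row 7: Σ corner-gray over 12 cells = 6202  → 78.0665
row 8: Σ corner-gray over 12 cells = 5734  → 72.1757
Σ rows: total corner-gray = 51771  → 651.6579 mm³


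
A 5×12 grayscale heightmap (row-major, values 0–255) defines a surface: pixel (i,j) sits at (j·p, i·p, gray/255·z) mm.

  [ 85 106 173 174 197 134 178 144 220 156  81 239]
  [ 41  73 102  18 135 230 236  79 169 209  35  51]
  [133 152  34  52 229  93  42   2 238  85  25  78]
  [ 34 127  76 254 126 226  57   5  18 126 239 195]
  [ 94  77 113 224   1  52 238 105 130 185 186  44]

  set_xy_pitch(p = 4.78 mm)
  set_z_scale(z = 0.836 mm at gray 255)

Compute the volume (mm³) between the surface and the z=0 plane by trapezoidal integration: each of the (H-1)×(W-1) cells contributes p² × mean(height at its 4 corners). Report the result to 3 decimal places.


height_mm = gray/255 × 0.836; cell vol = 4.78² × mean(4 corners)
unit = 4.78² × 0.836 / (4×255) = 0.0187267 mm³ per gray-sum
row 0: Σ corner-gray over 11 cells = 6114  → 114.4952
row 1: Σ corner-gray over 11 cells = 4779  → 89.4950
row 2: Σ corner-gray over 11 cells = 4852  → 90.8621
row 3: Σ corner-gray over 11 cells = 5497  → 102.9408
Σ rows: total corner-gray = 21242  → 397.7932 mm³

397.793


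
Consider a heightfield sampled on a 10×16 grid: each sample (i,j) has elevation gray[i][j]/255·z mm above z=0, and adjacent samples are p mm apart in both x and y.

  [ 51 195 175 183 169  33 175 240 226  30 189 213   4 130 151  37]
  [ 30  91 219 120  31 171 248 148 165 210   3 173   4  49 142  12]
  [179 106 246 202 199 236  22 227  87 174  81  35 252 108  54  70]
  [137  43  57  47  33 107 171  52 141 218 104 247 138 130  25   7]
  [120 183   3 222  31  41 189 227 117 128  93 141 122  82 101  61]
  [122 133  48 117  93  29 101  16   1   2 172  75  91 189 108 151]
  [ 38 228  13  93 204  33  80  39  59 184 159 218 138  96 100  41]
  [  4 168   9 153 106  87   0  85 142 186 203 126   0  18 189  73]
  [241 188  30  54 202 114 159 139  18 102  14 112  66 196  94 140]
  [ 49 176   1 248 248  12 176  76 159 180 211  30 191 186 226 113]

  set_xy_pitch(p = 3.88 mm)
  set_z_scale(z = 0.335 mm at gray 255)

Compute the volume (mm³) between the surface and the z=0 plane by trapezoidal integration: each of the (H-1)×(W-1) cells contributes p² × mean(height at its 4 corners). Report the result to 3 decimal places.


height_mm = gray/255 × 0.335; cell vol = 3.88² × mean(4 corners)
unit = 3.88² × 0.335 / (4×255) = 0.00494434 mm³ per gray-sum
row 0: Σ corner-gray over 15 cells = 7904  → 39.0800
row 1: Σ corner-gray over 15 cells = 7897  → 39.0454
row 2: Σ corner-gray over 15 cells = 7477  → 36.9688
row 3: Σ corner-gray over 15 cells = 6711  → 33.1814
row 4: Σ corner-gray over 15 cells = 6164  → 30.4769
row 5: Σ corner-gray over 15 cells = 5990  → 29.6166
row 6: Σ corner-gray over 15 cells = 6388  → 31.5844
row 7: Σ corner-gray over 15 cells = 6378  → 31.5350
row 8: Σ corner-gray over 15 cells = 7759  → 38.3631
Σ rows: total corner-gray = 62668  → 309.8517 mm³

309.852


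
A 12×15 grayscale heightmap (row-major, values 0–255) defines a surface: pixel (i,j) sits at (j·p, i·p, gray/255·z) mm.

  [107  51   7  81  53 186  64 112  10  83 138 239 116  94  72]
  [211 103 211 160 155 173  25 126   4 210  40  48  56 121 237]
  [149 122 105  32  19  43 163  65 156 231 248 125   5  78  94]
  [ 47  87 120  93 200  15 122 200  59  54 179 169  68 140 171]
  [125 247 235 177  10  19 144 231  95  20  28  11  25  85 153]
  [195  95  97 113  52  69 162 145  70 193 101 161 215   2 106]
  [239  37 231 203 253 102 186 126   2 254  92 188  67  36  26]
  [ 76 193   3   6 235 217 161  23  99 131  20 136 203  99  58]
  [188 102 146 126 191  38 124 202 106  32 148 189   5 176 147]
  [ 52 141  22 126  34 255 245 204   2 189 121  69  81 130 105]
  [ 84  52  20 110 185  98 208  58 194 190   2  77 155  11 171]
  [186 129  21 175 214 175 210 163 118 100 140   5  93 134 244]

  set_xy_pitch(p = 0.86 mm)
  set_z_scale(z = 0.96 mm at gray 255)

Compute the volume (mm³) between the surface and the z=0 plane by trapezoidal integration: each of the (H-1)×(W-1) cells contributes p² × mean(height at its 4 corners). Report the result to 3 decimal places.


height_mm = gray/255 × 0.96; cell vol = 0.86² × mean(4 corners)
unit = 0.86² × 0.96 / (4×255) = 0.000696094 mm³ per gray-sum
row 0: Σ corner-gray over 14 cells = 5959  → 4.1480
row 1: Σ corner-gray over 14 cells = 6339  → 4.4125
row 2: Σ corner-gray over 14 cells = 6257  → 4.3555
row 3: Σ corner-gray over 14 cells = 6162  → 4.2893
row 4: Σ corner-gray over 14 cells = 6183  → 4.3039
row 5: Σ corner-gray over 14 cells = 7070  → 4.9214
row 6: Σ corner-gray over 14 cells = 7005  → 4.8761
row 7: Σ corner-gray over 14 cells = 6691  → 4.6576
row 8: Σ corner-gray over 14 cells = 6900  → 4.8030
row 9: Σ corner-gray over 14 cells = 6370  → 4.4341
row 10: Σ corner-gray over 14 cells = 6759  → 4.7049
Σ rows: total corner-gray = 71695  → 49.9065 mm³

49.906


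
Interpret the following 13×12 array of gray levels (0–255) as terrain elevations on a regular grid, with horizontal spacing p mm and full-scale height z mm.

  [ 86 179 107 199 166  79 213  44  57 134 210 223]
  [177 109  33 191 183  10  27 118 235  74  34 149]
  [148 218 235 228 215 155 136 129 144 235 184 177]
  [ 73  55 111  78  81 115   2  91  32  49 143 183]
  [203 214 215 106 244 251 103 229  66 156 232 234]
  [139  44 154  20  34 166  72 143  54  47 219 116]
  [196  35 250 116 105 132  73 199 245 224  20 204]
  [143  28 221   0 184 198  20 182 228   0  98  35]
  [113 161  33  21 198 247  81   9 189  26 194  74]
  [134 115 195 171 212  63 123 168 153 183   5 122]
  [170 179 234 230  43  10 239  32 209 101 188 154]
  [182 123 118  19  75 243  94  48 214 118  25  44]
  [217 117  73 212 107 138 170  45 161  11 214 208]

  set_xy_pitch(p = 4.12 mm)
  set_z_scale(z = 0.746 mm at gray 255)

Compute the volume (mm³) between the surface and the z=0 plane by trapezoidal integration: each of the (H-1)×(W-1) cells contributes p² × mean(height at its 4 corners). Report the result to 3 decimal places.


851.766

height_mm = gray/255 × 0.746; cell vol = 4.12² × mean(4 corners)
unit = 4.12² × 0.746 / (4×255) = 0.0124146 mm³ per gray-sum
row 0: Σ corner-gray over 11 cells = 5439  → 67.5231
row 1: Σ corner-gray over 11 cells = 6437  → 79.9128
row 2: Σ corner-gray over 11 cells = 5853  → 72.6627
row 3: Σ corner-gray over 11 cells = 5839  → 72.4889
row 4: Σ corner-gray over 11 cells = 6230  → 77.3430
row 5: Σ corner-gray over 11 cells = 5359  → 66.5299
row 6: Σ corner-gray over 11 cells = 5694  → 70.6888
row 7: Σ corner-gray over 11 cells = 5001  → 62.0855
row 8: Σ corner-gray over 11 cells = 5537  → 68.7397
row 9: Σ corner-gray over 11 cells = 6286  → 78.0382
row 10: Σ corner-gray over 11 cells = 5634  → 69.9439
row 11: Σ corner-gray over 11 cells = 5301  → 65.8098
Σ rows: total corner-gray = 68610  → 851.7664 mm³


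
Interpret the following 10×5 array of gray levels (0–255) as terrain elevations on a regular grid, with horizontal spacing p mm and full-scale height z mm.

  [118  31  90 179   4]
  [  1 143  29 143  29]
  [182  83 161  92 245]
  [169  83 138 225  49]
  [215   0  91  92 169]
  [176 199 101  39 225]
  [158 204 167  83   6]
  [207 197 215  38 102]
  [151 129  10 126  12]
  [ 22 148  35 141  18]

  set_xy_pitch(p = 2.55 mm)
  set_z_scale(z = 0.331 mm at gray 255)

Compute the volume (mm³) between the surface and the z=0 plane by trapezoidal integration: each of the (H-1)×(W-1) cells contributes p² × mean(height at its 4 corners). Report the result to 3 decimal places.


35.353

height_mm = gray/255 × 0.331; cell vol = 2.55² × mean(4 corners)
unit = 2.55² × 0.331 / (4×255) = 0.00211012 mm³ per gray-sum
row 0: Σ corner-gray over 4 cells = 1382  → 2.9162
row 1: Σ corner-gray over 4 cells = 1759  → 3.7117
row 2: Σ corner-gray over 4 cells = 2209  → 4.6613
row 3: Σ corner-gray over 4 cells = 1860  → 3.9248
row 4: Σ corner-gray over 4 cells = 1829  → 3.8594
row 5: Σ corner-gray over 4 cells = 2151  → 4.5389
row 6: Σ corner-gray over 4 cells = 2281  → 4.8132
row 7: Σ corner-gray over 4 cells = 1902  → 4.0135
row 8: Σ corner-gray over 4 cells = 1381  → 2.9141
Σ rows: total corner-gray = 16754  → 35.3530 mm³


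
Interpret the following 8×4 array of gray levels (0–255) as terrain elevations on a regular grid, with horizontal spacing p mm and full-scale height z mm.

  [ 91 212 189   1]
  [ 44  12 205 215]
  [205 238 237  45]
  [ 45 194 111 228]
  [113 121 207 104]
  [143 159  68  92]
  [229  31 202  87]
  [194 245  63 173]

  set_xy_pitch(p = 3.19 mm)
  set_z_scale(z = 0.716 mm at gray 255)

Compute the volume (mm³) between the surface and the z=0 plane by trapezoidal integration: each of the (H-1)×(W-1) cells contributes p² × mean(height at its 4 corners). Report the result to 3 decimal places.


height_mm = gray/255 × 0.716; cell vol = 3.19² × mean(4 corners)
unit = 3.19² × 0.716 / (4×255) = 0.00714322 mm³ per gray-sum
row 0: Σ corner-gray over 3 cells = 1587  → 11.3363
row 1: Σ corner-gray over 3 cells = 1893  → 13.5221
row 2: Σ corner-gray over 3 cells = 2083  → 14.8793
row 3: Σ corner-gray over 3 cells = 1756  → 12.5435
row 4: Σ corner-gray over 3 cells = 1562  → 11.1577
row 5: Σ corner-gray over 3 cells = 1471  → 10.5077
row 6: Σ corner-gray over 3 cells = 1765  → 12.6078
Σ rows: total corner-gray = 12117  → 86.5544 mm³

86.554


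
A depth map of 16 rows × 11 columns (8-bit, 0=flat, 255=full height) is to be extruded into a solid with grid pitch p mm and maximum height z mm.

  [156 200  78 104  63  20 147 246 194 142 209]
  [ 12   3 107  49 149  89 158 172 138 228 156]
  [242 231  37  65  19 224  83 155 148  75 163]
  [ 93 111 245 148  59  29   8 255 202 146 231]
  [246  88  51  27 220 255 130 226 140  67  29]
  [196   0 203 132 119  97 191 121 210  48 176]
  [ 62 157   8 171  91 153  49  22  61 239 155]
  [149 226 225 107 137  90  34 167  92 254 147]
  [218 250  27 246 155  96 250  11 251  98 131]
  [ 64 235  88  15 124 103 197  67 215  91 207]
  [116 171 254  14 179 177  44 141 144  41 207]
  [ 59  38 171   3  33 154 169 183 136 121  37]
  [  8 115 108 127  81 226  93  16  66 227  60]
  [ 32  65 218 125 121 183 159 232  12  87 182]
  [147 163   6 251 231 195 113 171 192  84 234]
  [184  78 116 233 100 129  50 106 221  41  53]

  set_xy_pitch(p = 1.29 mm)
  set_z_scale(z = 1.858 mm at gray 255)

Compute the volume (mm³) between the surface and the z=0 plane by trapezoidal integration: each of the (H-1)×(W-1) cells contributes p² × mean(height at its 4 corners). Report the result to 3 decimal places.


height_mm = gray/255 × 1.858; cell vol = 1.29² × mean(4 corners)
unit = 1.29² × 1.858 / (4×255) = 0.00303127 mm³ per gray-sum
row 0: Σ corner-gray over 10 cells = 5107  → 15.4807
row 1: Σ corner-gray over 10 cells = 4833  → 14.6501
row 2: Σ corner-gray over 10 cells = 5209  → 15.7899
row 3: Σ corner-gray over 10 cells = 5413  → 16.4083
row 4: Σ corner-gray over 10 cells = 5297  → 16.0566
row 5: Σ corner-gray over 10 cells = 4733  → 14.3470
row 6: Σ corner-gray over 10 cells = 5079  → 15.3958
row 7: Σ corner-gray over 10 cells = 6077  → 18.4210
row 8: Σ corner-gray over 10 cells = 5658  → 17.1509
row 9: Σ corner-gray over 10 cells = 5194  → 15.7444
row 10: Σ corner-gray over 10 cells = 4765  → 14.4440
row 11: Σ corner-gray over 10 cells = 4298  → 13.0284
row 12: Σ corner-gray over 10 cells = 4804  → 14.5622
row 13: Σ corner-gray over 10 cells = 5811  → 17.6147
row 14: Σ corner-gray over 10 cells = 5578  → 16.9084
Σ rows: total corner-gray = 77856  → 236.0027 mm³

236.003


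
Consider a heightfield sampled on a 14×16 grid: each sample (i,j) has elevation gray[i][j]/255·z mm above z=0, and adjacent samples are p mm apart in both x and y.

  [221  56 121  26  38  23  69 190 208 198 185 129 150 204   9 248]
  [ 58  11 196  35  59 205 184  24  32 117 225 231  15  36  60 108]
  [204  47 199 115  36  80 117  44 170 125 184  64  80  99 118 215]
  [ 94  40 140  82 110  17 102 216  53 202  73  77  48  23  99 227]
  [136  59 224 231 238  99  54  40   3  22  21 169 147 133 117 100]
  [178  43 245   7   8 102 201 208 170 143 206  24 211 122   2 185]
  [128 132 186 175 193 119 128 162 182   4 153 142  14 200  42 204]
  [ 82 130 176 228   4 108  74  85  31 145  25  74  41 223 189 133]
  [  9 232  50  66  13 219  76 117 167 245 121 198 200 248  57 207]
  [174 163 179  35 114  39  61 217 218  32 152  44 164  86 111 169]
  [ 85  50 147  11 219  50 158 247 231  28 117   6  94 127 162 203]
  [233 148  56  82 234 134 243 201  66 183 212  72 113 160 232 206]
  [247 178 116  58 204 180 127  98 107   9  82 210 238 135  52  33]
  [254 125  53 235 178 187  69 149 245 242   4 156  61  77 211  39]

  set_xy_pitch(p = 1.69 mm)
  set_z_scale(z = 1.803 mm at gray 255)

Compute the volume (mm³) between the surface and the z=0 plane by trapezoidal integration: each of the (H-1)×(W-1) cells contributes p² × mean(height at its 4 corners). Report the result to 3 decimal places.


480.695

height_mm = gray/255 × 1.803; cell vol = 1.69² × mean(4 corners)
unit = 1.69² × 1.803 / (4×255) = 0.00504858 mm³ per gray-sum
row 0: Σ corner-gray over 15 cells = 6707  → 33.8608
row 1: Σ corner-gray over 15 cells = 6401  → 32.3159
row 2: Σ corner-gray over 15 cells = 6260  → 31.6041
row 3: Σ corner-gray over 15 cells = 6235  → 31.4779
row 4: Σ corner-gray over 15 cells = 7097  → 35.8297
row 5: Σ corner-gray over 15 cells = 7743  → 39.0911
row 6: Σ corner-gray over 15 cells = 7277  → 36.7385
row 7: Σ corner-gray over 15 cells = 7515  → 37.9401
row 8: Σ corner-gray over 15 cells = 7807  → 39.4142
row 9: Σ corner-gray over 15 cells = 7155  → 36.1226
row 10: Σ corner-gray over 15 cells = 8293  → 41.8678
row 11: Σ corner-gray over 15 cells = 8579  → 43.3117
row 12: Σ corner-gray over 15 cells = 8145  → 41.1207
Σ rows: total corner-gray = 95214  → 480.6952 mm³


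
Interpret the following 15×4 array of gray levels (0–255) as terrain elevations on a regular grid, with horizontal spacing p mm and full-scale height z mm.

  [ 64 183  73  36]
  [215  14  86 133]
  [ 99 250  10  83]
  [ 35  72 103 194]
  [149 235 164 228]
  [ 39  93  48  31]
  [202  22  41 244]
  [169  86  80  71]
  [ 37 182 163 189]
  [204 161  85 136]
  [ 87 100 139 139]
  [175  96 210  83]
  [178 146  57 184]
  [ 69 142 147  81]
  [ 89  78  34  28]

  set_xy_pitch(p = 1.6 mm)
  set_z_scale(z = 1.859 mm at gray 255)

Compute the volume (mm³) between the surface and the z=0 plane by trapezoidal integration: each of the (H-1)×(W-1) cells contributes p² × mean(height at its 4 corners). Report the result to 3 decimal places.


height_mm = gray/255 × 1.859; cell vol = 1.6² × mean(4 corners)
unit = 1.6² × 1.859 / (4×255) = 0.00466573 mm³ per gray-sum
row 0: Σ corner-gray over 3 cells = 1160  → 5.4122
row 1: Σ corner-gray over 3 cells = 1250  → 5.8322
row 2: Σ corner-gray over 3 cells = 1281  → 5.9768
row 3: Σ corner-gray over 3 cells = 1754  → 8.1837
row 4: Σ corner-gray over 3 cells = 1527  → 7.1246
row 5: Σ corner-gray over 3 cells = 924  → 4.3111
row 6: Σ corner-gray over 3 cells = 1144  → 5.3376
row 7: Σ corner-gray over 3 cells = 1488  → 6.9426
row 8: Σ corner-gray over 3 cells = 1748  → 8.1557
row 9: Σ corner-gray over 3 cells = 1536  → 7.1666
row 10: Σ corner-gray over 3 cells = 1574  → 7.3439
row 11: Σ corner-gray over 3 cells = 1638  → 7.6425
row 12: Σ corner-gray over 3 cells = 1496  → 6.9799
row 13: Σ corner-gray over 3 cells = 1069  → 4.9877
Σ rows: total corner-gray = 19589  → 91.3969 mm³

91.397


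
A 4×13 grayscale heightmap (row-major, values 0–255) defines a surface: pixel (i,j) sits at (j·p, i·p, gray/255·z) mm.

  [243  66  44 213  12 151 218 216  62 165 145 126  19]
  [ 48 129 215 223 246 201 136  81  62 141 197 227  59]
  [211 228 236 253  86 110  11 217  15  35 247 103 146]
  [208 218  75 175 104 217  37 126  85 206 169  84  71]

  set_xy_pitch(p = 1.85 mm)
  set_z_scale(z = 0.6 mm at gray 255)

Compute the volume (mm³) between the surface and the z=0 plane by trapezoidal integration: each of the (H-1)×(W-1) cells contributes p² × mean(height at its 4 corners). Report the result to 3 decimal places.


height_mm = gray/255 × 0.6; cell vol = 1.85² × mean(4 corners)
unit = 1.85² × 0.6 / (4×255) = 0.00201324 mm³ per gray-sum
row 0: Σ corner-gray over 12 cells = 6921  → 13.9336
row 1: Σ corner-gray over 12 cells = 7262  → 14.6201
row 2: Σ corner-gray over 12 cells = 6710  → 13.5088
Σ rows: total corner-gray = 20893  → 42.0625 mm³

42.063


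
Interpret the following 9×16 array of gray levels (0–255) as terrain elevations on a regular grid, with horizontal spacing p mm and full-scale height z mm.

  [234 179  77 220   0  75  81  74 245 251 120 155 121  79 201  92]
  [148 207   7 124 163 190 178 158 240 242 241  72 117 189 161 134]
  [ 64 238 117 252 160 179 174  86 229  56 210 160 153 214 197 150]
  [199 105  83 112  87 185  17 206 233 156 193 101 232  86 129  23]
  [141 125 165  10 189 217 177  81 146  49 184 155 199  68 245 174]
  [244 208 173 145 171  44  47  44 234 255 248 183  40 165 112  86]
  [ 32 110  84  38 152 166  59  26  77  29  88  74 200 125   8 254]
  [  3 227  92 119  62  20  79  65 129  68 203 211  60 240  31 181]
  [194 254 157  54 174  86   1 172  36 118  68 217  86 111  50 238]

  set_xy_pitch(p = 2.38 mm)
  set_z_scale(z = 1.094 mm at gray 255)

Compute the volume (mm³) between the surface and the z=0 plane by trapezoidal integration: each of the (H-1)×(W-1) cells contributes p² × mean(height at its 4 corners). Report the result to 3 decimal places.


398.470

height_mm = gray/255 × 1.094; cell vol = 2.38² × mean(4 corners)
unit = 2.38² × 1.094 / (4×255) = 0.00607535 mm³ per gray-sum
row 0: Σ corner-gray over 15 cells = 8942  → 54.3257
row 1: Σ corner-gray over 15 cells = 9924  → 60.2917
row 2: Σ corner-gray over 15 cells = 9136  → 55.5044
row 3: Σ corner-gray over 15 cells = 8407  → 51.0754
row 4: Σ corner-gray over 15 cells = 8803  → 53.4813
row 5: Σ corner-gray over 15 cells = 7226  → 43.9005
row 6: Σ corner-gray over 15 cells = 6154  → 37.3877
row 7: Σ corner-gray over 15 cells = 6996  → 42.5031
Σ rows: total corner-gray = 65588  → 398.4698 mm³


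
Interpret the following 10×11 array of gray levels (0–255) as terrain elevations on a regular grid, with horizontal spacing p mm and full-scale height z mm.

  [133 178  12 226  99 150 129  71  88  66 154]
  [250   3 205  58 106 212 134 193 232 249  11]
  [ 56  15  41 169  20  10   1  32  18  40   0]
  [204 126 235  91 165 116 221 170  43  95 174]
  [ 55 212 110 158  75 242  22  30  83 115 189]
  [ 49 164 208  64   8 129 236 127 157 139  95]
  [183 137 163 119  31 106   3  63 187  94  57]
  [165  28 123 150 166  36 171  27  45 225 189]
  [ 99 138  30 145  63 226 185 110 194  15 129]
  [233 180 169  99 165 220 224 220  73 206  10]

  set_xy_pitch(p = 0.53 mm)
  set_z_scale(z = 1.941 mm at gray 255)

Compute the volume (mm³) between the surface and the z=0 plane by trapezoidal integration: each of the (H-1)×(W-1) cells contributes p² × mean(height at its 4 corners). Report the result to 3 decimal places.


height_mm = gray/255 × 1.941; cell vol = 0.53² × mean(4 corners)
unit = 0.53² × 1.941 / (4×255) = 0.000534536 mm³ per gray-sum
row 0: Σ corner-gray over 10 cells = 5370  → 2.8705
row 1: Σ corner-gray over 10 cells = 3793  → 2.0275
row 2: Σ corner-gray over 10 cells = 3650  → 1.9511
row 3: Σ corner-gray over 10 cells = 5240  → 2.8010
row 4: Σ corner-gray over 10 cells = 4946  → 2.6438
row 5: Σ corner-gray over 10 cells = 4654  → 2.4877
row 6: Σ corner-gray over 10 cells = 4342  → 2.3210
row 7: Σ corner-gray over 10 cells = 4736  → 2.5316
row 8: Σ corner-gray over 10 cells = 5795  → 3.0976
Σ rows: total corner-gray = 42526  → 22.7317 mm³

22.732


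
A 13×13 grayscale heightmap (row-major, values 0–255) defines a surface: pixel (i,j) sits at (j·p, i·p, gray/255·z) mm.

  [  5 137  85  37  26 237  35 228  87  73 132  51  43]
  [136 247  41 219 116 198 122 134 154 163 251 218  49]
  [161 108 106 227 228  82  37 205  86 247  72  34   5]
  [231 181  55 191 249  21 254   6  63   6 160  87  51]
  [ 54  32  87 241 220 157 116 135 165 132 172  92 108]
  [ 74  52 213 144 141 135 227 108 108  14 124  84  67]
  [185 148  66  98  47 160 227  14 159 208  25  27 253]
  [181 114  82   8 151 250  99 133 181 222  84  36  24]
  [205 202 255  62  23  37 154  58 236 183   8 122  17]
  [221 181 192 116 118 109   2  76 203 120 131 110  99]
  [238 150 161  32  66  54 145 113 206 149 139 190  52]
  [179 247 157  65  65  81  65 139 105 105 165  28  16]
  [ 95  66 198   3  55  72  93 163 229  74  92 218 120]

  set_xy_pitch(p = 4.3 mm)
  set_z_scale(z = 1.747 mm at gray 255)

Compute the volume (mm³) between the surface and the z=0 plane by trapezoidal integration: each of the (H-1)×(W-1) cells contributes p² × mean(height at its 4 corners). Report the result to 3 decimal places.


height_mm = gray/255 × 1.747; cell vol = 4.3² × mean(4 corners)
unit = 4.3² × 1.747 / (4×255) = 0.0316687 mm³ per gray-sum
row 0: Σ corner-gray over 12 cells = 6215  → 196.8207
row 1: Σ corner-gray over 12 cells = 6941  → 219.8121
row 2: Σ corner-gray over 12 cells = 5858  → 185.5150
row 3: Σ corner-gray over 12 cells = 6088  → 192.7988
row 4: Σ corner-gray over 12 cells = 6101  → 193.2105
row 5: Σ corner-gray over 12 cells = 5637  → 178.5162
row 6: Σ corner-gray over 12 cells = 5721  → 181.1764
row 7: Σ corner-gray over 12 cells = 5827  → 184.5333
row 8: Σ corner-gray over 12 cells = 5938  → 188.0485
row 9: Σ corner-gray over 12 cells = 6136  → 194.3189
row 10: Σ corner-gray over 12 cells = 5739  → 181.7464
row 11: Σ corner-gray over 12 cells = 5380  → 170.3774
Σ rows: total corner-gray = 71581  → 2266.8741 mm³

2266.874


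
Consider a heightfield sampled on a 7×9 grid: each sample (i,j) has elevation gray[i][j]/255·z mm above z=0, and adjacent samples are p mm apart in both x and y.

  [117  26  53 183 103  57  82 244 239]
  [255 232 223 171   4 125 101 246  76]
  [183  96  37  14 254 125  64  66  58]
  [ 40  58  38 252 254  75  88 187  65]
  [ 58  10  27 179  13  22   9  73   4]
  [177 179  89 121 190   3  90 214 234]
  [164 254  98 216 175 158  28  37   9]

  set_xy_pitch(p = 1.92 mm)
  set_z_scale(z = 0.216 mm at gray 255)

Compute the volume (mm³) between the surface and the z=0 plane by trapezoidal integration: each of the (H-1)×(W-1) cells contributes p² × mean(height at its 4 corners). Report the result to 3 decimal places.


17.153

height_mm = gray/255 × 0.216; cell vol = 1.92² × mean(4 corners)
unit = 1.92² × 0.216 / (4×255) = 0.000780649 mm³ per gray-sum
row 0: Σ corner-gray over 8 cells = 4387  → 3.4247
row 1: Σ corner-gray over 8 cells = 4088  → 3.1913
row 2: Σ corner-gray over 8 cells = 3562  → 2.7807
row 3: Σ corner-gray over 8 cells = 2737  → 2.1366
row 4: Σ corner-gray over 8 cells = 2911  → 2.2725
row 5: Σ corner-gray over 8 cells = 4288  → 3.3474
Σ rows: total corner-gray = 21973  → 17.1532 mm³


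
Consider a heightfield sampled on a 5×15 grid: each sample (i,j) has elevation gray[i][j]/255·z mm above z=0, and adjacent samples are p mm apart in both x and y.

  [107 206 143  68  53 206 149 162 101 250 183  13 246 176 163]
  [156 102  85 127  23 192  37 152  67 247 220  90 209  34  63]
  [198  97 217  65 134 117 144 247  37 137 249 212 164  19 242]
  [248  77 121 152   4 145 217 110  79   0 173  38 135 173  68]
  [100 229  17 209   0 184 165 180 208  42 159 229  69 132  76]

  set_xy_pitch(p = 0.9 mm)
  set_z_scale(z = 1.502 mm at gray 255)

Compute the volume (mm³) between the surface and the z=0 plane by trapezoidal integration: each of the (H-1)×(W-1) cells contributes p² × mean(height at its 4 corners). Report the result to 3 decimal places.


35.003

height_mm = gray/255 × 1.502; cell vol = 0.9² × mean(4 corners)
unit = 0.9² × 1.502 / (4×255) = 0.00119276 mm³ per gray-sum
row 0: Σ corner-gray over 14 cells = 7571  → 9.0304
row 1: Σ corner-gray over 14 cells = 7507  → 8.9541
row 2: Σ corner-gray over 14 cells = 7282  → 8.6857
row 3: Σ corner-gray over 14 cells = 6986  → 8.3327
Σ rows: total corner-gray = 29346  → 35.0029 mm³


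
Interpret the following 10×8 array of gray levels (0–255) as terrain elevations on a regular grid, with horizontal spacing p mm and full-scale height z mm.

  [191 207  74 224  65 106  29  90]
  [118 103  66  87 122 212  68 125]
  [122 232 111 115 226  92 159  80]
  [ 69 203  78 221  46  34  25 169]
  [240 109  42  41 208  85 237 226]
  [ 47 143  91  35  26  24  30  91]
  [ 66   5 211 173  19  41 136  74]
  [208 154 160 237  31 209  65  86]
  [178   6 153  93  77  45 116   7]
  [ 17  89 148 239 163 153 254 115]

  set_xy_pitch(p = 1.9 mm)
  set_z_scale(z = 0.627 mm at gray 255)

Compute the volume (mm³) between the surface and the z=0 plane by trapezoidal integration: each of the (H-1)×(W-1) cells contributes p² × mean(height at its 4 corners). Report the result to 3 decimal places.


height_mm = gray/255 × 0.627; cell vol = 1.9² × mean(4 corners)
unit = 1.9² × 0.627 / (4×255) = 0.00221909 mm³ per gray-sum
row 0: Σ corner-gray over 7 cells = 3250  → 7.2120
row 1: Σ corner-gray over 7 cells = 3631  → 8.0575
row 2: Σ corner-gray over 7 cells = 3524  → 7.8201
row 3: Σ corner-gray over 7 cells = 3362  → 7.4606
row 4: Σ corner-gray over 7 cells = 2746  → 6.0936
row 5: Σ corner-gray over 7 cells = 2146  → 4.7622
row 6: Σ corner-gray over 7 cells = 3316  → 7.3585
row 7: Σ corner-gray over 7 cells = 3171  → 7.0367
row 8: Σ corner-gray over 7 cells = 3389  → 7.5205
Σ rows: total corner-gray = 28535  → 63.3217 mm³

63.322


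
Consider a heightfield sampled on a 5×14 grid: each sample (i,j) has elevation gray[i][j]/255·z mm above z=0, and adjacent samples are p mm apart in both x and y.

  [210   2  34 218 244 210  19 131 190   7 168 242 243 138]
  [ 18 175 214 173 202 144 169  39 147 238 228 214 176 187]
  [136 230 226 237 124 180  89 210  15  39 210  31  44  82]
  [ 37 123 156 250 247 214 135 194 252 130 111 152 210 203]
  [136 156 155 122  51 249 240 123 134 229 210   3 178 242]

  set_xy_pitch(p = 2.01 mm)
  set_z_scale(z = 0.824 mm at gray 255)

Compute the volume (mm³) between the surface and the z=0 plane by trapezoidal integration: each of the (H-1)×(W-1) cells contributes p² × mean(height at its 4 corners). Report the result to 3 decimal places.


height_mm = gray/255 × 0.824; cell vol = 2.01² × mean(4 corners)
unit = 2.01² × 0.824 / (4×255) = 0.00326377 mm³ per gray-sum
row 0: Σ corner-gray over 13 cells = 8207  → 26.7857
row 1: Σ corner-gray over 13 cells = 7931  → 25.8849
row 2: Σ corner-gray over 13 cells = 8076  → 26.3582
row 3: Σ corner-gray over 13 cells = 8666  → 28.2838
Σ rows: total corner-gray = 32880  → 107.3127 mm³

107.313


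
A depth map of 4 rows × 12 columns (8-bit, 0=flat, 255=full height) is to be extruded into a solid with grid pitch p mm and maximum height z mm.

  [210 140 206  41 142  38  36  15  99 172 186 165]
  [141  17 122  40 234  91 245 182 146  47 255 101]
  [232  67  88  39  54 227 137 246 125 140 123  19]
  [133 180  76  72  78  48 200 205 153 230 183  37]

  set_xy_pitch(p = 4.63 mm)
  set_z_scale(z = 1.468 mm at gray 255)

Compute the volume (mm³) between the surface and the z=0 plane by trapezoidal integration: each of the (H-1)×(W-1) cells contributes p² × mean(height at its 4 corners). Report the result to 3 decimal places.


height_mm = gray/255 × 1.468; cell vol = 4.63² × mean(4 corners)
unit = 4.63² × 1.468 / (4×255) = 0.0308523 mm³ per gray-sum
row 0: Σ corner-gray over 11 cells = 5525  → 170.4591
row 1: Σ corner-gray over 11 cells = 5743  → 177.1849
row 2: Σ corner-gray over 11 cells = 5763  → 177.8019
Σ rows: total corner-gray = 17031  → 525.4459 mm³

525.446


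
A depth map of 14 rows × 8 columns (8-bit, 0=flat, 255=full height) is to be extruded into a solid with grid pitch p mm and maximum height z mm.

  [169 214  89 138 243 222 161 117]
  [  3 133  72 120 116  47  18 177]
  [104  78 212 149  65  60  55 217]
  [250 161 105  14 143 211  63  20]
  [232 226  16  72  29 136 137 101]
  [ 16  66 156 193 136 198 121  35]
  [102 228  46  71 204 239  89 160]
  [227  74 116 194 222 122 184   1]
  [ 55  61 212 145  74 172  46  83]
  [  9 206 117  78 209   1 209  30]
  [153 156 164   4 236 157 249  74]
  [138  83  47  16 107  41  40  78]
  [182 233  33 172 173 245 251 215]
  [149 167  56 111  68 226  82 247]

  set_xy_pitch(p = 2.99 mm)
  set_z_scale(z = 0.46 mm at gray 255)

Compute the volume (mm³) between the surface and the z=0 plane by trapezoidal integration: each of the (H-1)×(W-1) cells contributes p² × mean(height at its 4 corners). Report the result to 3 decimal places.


184.238

height_mm = gray/255 × 0.46; cell vol = 2.99² × mean(4 corners)
unit = 2.99² × 0.46 / (4×255) = 0.00403181 mm³ per gray-sum
row 0: Σ corner-gray over 7 cells = 3612  → 14.5629
row 1: Σ corner-gray over 7 cells = 2751  → 11.0915
row 2: Σ corner-gray over 7 cells = 3223  → 12.9945
row 3: Σ corner-gray over 7 cells = 3229  → 13.0187
row 4: Σ corner-gray over 7 cells = 3356  → 13.5308
row 5: Σ corner-gray over 7 cells = 3807  → 15.3491
row 6: Σ corner-gray over 7 cells = 4068  → 16.4014
row 7: Σ corner-gray over 7 cells = 3610  → 14.5548
row 8: Σ corner-gray over 7 cells = 3237  → 13.0510
row 9: Σ corner-gray over 7 cells = 3838  → 15.4741
row 10: Σ corner-gray over 7 cells = 3043  → 12.2688
row 11: Σ corner-gray over 7 cells = 3495  → 14.0912
row 12: Σ corner-gray over 7 cells = 4427  → 17.8488
Σ rows: total corner-gray = 45696  → 184.2376 mm³


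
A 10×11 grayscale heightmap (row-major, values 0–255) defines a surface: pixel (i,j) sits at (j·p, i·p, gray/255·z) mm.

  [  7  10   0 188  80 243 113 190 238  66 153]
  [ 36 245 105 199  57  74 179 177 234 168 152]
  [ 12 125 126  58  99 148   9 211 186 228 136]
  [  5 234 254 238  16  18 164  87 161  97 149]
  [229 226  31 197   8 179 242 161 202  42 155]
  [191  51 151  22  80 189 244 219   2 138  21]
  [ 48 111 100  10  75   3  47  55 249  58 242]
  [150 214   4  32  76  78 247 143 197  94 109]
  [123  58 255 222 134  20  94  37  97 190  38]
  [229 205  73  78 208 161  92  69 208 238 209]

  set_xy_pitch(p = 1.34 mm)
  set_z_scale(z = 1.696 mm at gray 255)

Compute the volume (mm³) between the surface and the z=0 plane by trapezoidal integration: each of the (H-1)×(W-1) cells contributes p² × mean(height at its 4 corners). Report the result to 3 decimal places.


height_mm = gray/255 × 1.696; cell vol = 1.34² × mean(4 corners)
unit = 1.34² × 1.696 / (4×255) = 0.00298563 mm³ per gray-sum
row 0: Σ corner-gray over 10 cells = 5480  → 16.3612
row 1: Σ corner-gray over 10 cells = 5592  → 16.6956
row 2: Σ corner-gray over 10 cells = 5220  → 15.5850
row 3: Σ corner-gray over 10 cells = 5652  → 16.8748
row 4: Σ corner-gray over 10 cells = 5364  → 16.0149
row 5: Σ corner-gray over 10 cells = 4110  → 12.2709
row 6: Σ corner-gray over 10 cells = 4135  → 12.3456
row 7: Σ corner-gray over 10 cells = 4804  → 14.3429
row 8: Σ corner-gray over 10 cells = 5477  → 16.3523
Σ rows: total corner-gray = 45834  → 136.8431 mm³

136.843
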